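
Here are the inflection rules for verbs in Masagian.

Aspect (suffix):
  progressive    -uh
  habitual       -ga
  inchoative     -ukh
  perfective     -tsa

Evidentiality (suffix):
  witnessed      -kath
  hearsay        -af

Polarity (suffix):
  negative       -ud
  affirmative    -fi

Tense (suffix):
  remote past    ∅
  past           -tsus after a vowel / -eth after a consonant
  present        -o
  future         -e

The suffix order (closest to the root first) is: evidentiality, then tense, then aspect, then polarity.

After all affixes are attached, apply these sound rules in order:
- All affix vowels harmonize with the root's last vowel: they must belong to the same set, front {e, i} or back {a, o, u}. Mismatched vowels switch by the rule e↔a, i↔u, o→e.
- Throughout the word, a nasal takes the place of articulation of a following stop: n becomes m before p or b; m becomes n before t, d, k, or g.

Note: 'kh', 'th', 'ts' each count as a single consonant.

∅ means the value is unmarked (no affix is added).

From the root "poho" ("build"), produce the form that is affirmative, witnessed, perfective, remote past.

pohokathtsafu

Attach evidentiality witnessed -kath → pohokath.
tense = remote past: zero marking, form stays pohokath.
Attach aspect perfective -tsa → pohokathtsa.
Attach polarity affirmative -fi → pohokathtsafi.
Apply vowel harmony: pohokathtsafi → pohokathtsafu.
Nasal assimilation: no change.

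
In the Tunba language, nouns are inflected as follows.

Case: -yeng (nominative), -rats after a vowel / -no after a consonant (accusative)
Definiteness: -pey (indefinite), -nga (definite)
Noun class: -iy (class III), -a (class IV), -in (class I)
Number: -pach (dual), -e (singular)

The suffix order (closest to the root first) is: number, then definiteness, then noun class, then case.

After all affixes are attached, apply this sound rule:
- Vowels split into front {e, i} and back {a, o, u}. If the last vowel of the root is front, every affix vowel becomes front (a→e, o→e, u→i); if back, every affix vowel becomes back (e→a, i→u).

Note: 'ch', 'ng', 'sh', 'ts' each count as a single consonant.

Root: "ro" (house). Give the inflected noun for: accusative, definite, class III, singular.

Attach number singular -e → roe.
Attach definiteness definite -nga → roenga.
Attach noun class class III -iy → roengaiy.
Attach case accusative -no (after consonant 'y') → roengaiyno.
Apply vowel harmony: roengaiyno → roangauyno.

roangauyno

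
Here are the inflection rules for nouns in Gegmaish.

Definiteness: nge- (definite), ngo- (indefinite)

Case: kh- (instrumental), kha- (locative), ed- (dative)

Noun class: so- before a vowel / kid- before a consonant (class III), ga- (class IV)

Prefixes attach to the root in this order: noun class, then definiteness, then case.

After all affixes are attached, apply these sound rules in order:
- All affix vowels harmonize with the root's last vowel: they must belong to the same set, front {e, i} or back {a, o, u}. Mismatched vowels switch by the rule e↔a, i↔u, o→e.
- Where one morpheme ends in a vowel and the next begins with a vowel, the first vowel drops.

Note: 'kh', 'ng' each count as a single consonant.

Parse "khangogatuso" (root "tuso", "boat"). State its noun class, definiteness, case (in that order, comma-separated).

class IV, indefinite, locative

Segment: kha-ngo-ga-tuso.
noun class: ga- → class IV.
definiteness: ngo- → indefinite.
case: kha- → locative.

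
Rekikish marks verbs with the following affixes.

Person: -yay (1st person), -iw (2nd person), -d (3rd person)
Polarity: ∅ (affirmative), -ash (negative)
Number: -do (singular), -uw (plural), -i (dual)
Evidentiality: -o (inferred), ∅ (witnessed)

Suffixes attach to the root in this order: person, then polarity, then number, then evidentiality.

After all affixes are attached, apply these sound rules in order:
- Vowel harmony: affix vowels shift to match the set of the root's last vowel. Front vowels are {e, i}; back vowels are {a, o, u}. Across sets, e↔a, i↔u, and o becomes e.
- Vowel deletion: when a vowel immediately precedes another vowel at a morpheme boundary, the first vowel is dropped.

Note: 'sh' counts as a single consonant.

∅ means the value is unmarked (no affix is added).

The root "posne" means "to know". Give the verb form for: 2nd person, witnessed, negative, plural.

posniweshiw

Attach person 2nd person -iw → posneiw.
Attach polarity negative -ash → posneiwash.
Attach number plural -uw → posneiwashuw.
evidentiality = witnessed: zero marking, form stays posneiwashuw.
Apply vowel harmony: posneiwashuw → posneiweshiw.
Apply vowel deletion: posneiweshiw → posniweshiw.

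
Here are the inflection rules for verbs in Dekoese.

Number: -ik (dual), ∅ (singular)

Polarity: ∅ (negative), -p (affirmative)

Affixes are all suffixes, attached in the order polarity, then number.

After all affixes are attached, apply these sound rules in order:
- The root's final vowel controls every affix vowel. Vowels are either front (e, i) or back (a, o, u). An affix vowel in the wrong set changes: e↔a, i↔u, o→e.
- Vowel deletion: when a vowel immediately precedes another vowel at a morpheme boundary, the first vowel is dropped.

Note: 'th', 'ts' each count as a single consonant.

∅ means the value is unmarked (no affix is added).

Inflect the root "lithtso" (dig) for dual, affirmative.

Attach polarity affirmative -p → lithtsop.
Attach number dual -ik → lithtsopik.
Apply vowel harmony: lithtsopik → lithtsopuk.
Vowel deletion: no change.

lithtsopuk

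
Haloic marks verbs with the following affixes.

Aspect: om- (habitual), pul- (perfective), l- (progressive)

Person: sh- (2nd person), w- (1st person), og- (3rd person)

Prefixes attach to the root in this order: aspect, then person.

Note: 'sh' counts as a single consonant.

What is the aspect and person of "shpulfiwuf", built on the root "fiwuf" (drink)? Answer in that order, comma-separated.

perfective, 2nd person

Segment: sh-pul-fiwuf.
aspect: pul- → perfective.
person: sh- → 2nd person.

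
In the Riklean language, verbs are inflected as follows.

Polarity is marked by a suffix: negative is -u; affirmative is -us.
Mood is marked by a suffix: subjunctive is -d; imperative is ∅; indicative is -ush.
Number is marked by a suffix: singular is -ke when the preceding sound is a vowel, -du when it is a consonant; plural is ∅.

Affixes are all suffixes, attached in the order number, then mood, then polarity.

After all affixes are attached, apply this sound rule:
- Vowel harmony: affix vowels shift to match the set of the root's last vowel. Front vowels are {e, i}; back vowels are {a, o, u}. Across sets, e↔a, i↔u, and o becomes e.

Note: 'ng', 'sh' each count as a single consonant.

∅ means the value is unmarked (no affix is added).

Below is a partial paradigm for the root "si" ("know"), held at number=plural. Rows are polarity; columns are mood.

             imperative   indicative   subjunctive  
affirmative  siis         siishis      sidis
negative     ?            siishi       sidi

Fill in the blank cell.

sii

number = plural: zero marking, form stays si.
mood = imperative: zero marking, form stays si.
Attach polarity negative -u → siu.
Apply vowel harmony: siu → sii.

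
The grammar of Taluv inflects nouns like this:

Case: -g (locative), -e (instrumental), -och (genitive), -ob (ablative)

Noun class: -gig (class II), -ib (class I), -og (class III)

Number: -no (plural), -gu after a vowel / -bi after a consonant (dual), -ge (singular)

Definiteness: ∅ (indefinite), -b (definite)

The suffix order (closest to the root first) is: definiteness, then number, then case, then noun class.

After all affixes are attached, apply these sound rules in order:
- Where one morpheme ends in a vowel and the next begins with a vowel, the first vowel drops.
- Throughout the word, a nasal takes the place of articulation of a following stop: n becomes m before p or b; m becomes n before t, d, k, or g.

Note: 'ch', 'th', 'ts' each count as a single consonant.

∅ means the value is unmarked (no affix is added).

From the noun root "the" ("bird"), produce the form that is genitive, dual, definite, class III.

Attach definiteness definite -b → theb.
Attach number dual -bi (after consonant 'b') → thebbi.
Attach case genitive -och → thebbioch.
Attach noun class class III -og → thebbiochog.
Apply vowel deletion: thebbiochog → thebbochog.
Nasal assimilation: no change.

thebbochog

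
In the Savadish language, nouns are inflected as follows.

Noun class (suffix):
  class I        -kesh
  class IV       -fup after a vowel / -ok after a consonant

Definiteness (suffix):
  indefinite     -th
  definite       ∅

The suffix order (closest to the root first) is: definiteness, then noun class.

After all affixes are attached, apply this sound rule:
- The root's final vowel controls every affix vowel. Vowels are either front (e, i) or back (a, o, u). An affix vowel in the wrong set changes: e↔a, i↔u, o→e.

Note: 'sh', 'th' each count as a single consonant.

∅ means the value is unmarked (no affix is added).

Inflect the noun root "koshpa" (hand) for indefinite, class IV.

Attach definiteness indefinite -th → koshpath.
Attach noun class class IV -ok (after consonant 'th') → koshpathok.
Vowel harmony: no change.

koshpathok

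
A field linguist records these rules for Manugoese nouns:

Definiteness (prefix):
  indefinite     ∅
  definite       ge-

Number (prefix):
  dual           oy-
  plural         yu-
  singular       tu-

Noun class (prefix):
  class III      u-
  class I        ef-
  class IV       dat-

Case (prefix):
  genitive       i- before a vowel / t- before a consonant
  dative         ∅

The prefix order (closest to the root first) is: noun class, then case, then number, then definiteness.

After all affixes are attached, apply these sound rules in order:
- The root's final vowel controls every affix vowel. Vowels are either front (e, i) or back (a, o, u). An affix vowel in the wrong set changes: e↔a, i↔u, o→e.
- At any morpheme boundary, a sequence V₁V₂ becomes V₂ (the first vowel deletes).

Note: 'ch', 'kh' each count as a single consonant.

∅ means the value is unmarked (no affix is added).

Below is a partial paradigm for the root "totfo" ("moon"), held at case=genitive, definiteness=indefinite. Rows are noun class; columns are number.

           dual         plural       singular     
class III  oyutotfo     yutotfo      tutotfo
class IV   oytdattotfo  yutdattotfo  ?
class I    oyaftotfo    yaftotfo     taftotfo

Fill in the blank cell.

tutdattotfo

Attach noun class class IV dat- → dattotfo.
Attach case genitive t- (before consonant 'd') → tdattotfo.
Attach number singular tu- → tutdattotfo.
definiteness = indefinite: zero marking, form stays tutdattotfo.
Vowel harmony: no change.
Vowel deletion: no change.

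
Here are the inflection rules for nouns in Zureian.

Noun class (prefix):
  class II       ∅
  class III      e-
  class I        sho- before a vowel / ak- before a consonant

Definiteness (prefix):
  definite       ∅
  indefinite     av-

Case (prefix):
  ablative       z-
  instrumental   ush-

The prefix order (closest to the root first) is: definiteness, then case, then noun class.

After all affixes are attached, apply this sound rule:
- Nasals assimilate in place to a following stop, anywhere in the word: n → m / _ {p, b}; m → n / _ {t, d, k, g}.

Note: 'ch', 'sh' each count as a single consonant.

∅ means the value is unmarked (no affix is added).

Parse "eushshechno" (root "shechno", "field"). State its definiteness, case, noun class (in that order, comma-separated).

definite, instrumental, class III

Segment: e-ush-shechno.
definiteness: ∅ → definite.
case: ush- → instrumental.
noun class: e- → class III.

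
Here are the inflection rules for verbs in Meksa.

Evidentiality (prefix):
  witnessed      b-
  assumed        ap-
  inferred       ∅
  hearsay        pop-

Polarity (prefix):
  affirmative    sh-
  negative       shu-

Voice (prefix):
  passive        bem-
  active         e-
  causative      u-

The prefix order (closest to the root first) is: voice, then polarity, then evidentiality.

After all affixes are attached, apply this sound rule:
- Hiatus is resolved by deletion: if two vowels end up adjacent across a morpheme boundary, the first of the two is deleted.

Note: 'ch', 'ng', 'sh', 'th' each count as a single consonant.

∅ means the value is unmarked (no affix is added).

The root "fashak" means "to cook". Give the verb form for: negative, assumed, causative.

apshufashak

Attach voice causative u- → ufashak.
Attach polarity negative shu- → shuufashak.
Attach evidentiality assumed ap- → apshuufashak.
Apply vowel deletion: apshuufashak → apshufashak.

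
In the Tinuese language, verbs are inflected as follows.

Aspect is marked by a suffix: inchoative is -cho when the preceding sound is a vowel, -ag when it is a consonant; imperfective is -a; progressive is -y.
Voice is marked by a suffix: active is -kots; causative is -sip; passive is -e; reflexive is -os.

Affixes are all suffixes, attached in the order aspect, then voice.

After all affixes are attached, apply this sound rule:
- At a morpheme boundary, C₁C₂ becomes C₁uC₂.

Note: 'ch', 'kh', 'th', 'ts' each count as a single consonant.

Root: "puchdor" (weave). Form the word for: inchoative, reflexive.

puchdoragos

Attach aspect inchoative -ag (after consonant 'r') → puchdorag.
Attach voice reflexive -os → puchdoragos.
Epenthesis: no change.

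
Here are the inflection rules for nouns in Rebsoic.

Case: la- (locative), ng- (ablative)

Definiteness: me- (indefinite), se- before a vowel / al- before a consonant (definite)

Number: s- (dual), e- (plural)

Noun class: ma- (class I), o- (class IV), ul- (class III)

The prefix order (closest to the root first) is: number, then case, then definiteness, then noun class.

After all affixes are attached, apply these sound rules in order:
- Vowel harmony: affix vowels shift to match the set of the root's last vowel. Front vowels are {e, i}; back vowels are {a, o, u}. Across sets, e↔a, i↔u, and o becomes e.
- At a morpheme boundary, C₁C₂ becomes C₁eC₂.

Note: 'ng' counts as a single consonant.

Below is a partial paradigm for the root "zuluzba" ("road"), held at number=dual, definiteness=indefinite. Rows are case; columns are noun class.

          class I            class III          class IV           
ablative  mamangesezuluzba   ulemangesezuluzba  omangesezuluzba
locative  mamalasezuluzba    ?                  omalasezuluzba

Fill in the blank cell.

ulemalasezuluzba

Attach number dual s- → szuluzba.
Attach case locative la- → laszuluzba.
Attach definiteness indefinite me- → melaszuluzba.
Attach noun class class III ul- → ulmelaszuluzba.
Apply vowel harmony: ulmelaszuluzba → ulmalaszuluzba.
Apply epenthesis: ulmalaszuluzba → ulemalasezuluzba.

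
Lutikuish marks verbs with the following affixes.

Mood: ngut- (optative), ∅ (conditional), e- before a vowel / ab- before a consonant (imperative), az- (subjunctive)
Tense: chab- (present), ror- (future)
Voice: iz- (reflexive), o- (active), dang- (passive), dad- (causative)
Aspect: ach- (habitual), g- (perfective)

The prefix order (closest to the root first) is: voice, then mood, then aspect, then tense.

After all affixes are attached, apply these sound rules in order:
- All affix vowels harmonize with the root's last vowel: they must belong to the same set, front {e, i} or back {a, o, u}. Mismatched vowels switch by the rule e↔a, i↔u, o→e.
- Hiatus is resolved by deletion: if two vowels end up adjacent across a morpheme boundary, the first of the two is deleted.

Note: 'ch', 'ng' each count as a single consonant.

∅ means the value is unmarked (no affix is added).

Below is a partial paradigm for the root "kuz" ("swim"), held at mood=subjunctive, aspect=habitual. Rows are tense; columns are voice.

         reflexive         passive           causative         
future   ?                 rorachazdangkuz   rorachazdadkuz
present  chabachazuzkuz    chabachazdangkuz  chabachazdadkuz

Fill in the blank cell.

Attach voice reflexive iz- → izkuz.
Attach mood subjunctive az- → azizkuz.
Attach aspect habitual ach- → achazizkuz.
Attach tense future ror- → rorachazizkuz.
Apply vowel harmony: rorachazizkuz → rorachazuzkuz.
Vowel deletion: no change.

rorachazuzkuz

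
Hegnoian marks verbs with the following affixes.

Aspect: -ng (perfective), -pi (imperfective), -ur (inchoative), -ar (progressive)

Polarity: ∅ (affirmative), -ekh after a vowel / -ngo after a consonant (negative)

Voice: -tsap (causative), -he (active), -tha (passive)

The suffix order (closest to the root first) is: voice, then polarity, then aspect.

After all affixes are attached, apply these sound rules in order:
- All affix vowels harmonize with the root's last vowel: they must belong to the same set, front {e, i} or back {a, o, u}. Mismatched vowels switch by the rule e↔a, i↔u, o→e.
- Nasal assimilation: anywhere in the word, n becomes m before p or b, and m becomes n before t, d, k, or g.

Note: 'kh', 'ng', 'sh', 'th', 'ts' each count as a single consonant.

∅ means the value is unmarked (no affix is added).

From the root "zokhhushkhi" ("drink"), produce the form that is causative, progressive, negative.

zokhhushkhitsepngeer

Attach voice causative -tsap → zokhhushkhitsap.
Attach polarity negative -ngo (after consonant 'p') → zokhhushkhitsapngo.
Attach aspect progressive -ar → zokhhushkhitsapngoar.
Apply vowel harmony: zokhhushkhitsapngoar → zokhhushkhitsepngeer.
Nasal assimilation: no change.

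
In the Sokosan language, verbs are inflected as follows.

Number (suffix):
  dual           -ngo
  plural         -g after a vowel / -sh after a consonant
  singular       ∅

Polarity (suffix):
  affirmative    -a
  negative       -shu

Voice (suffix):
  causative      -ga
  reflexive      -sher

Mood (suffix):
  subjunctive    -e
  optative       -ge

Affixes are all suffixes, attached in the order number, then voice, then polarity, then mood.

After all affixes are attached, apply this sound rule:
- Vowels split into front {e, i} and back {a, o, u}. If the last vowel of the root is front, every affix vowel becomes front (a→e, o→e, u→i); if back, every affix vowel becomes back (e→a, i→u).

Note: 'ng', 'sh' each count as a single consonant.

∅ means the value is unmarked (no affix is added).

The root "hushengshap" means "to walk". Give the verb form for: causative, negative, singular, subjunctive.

number = singular: zero marking, form stays hushengshap.
Attach voice causative -ga → hushengshapga.
Attach polarity negative -shu → hushengshapgashu.
Attach mood subjunctive -e → hushengshapgashue.
Apply vowel harmony: hushengshapgashue → hushengshapgashua.

hushengshapgashua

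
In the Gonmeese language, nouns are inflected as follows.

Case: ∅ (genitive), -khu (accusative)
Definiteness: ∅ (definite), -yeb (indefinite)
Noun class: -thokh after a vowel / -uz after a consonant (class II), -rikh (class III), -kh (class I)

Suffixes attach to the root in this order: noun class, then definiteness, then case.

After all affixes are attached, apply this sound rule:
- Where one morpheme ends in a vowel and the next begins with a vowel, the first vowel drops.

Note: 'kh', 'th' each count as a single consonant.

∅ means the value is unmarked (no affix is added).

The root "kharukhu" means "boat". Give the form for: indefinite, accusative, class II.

Attach noun class class II -thokh (after vowel 'u') → kharukhuthokh.
Attach definiteness indefinite -yeb → kharukhuthokhyeb.
Attach case accusative -khu → kharukhuthokhyebkhu.
Vowel deletion: no change.

kharukhuthokhyebkhu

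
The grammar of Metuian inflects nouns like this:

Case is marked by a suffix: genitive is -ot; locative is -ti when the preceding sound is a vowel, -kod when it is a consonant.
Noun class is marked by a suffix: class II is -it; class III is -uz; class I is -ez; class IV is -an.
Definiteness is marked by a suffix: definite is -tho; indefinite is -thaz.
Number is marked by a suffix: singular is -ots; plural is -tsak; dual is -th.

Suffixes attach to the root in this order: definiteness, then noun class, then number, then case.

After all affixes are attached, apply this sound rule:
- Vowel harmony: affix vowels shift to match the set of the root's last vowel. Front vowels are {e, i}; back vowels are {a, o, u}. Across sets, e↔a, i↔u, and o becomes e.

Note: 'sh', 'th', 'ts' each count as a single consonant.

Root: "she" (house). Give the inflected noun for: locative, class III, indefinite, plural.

Attach definiteness indefinite -thaz → shethaz.
Attach noun class class III -uz → shethazuz.
Attach number plural -tsak → shethazuztsak.
Attach case locative -kod (after consonant 'k') → shethazuztsakkod.
Apply vowel harmony: shethazuztsakkod → shetheziztsekked.

shetheziztsekked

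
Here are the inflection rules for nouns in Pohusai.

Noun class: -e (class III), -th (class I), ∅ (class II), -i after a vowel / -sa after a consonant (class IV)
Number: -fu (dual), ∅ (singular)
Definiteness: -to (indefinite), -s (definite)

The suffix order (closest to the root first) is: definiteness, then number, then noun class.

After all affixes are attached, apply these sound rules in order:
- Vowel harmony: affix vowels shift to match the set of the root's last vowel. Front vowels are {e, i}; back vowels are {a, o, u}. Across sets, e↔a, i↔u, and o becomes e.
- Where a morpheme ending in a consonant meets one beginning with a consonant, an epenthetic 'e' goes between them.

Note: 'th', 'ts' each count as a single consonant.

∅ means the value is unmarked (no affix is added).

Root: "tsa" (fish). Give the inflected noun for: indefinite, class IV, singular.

Attach definiteness indefinite -to → tsato.
number = singular: zero marking, form stays tsato.
Attach noun class class IV -i (after vowel 'o') → tsatoi.
Apply vowel harmony: tsatoi → tsatou.
Epenthesis: no change.

tsatou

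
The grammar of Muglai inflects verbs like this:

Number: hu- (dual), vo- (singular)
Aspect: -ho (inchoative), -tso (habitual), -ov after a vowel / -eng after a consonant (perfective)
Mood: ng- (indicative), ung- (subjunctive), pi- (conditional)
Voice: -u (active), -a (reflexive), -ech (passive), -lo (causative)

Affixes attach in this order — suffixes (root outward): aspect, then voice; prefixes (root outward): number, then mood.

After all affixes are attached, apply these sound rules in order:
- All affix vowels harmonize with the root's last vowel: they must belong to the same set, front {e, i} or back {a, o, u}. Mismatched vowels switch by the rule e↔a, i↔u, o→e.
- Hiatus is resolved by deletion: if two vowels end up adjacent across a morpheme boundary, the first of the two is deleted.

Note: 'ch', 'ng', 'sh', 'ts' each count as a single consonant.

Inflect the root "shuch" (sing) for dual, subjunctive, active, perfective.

unghushuchangu

Attach number dual hu- → hushuch.
Attach mood subjunctive ung- → unghushuch.
Attach aspect perfective -eng (after consonant 'ch') → unghushucheng.
Attach voice active -u → unghushuchengu.
Apply vowel harmony: unghushuchengu → unghushuchangu.
Vowel deletion: no change.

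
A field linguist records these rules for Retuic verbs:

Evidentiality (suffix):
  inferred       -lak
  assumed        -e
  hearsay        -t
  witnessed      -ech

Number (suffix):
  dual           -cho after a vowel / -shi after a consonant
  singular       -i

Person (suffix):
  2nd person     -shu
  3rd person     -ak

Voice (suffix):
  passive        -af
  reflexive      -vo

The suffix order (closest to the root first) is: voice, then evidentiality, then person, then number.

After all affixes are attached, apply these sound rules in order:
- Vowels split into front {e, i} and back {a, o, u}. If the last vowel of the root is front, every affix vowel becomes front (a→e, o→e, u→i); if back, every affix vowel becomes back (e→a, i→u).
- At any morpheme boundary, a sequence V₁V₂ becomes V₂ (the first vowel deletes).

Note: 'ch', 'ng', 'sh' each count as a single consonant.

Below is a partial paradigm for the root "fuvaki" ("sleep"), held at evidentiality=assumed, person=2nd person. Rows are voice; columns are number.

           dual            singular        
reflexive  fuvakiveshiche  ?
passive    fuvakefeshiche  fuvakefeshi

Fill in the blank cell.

Attach voice reflexive -vo → fuvakivo.
Attach evidentiality assumed -e → fuvakivoe.
Attach person 2nd person -shu → fuvakivoeshu.
Attach number singular -i → fuvakivoeshui.
Apply vowel harmony: fuvakivoeshui → fuvakiveeshii.
Apply vowel deletion: fuvakiveeshii → fuvakiveshi.

fuvakiveshi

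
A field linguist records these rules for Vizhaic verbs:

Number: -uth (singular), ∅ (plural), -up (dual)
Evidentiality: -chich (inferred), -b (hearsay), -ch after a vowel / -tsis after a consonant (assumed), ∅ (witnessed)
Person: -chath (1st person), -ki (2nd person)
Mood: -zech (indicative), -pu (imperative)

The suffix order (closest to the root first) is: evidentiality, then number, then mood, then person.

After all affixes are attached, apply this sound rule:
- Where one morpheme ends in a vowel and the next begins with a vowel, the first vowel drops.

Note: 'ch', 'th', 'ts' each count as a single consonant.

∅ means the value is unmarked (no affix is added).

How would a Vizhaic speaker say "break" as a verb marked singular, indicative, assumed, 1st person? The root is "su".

suchuthzechchath

Attach evidentiality assumed -ch (after vowel 'u') → such.
Attach number singular -uth → suchuth.
Attach mood indicative -zech → suchuthzech.
Attach person 1st person -chath → suchuthzechchath.
Vowel deletion: no change.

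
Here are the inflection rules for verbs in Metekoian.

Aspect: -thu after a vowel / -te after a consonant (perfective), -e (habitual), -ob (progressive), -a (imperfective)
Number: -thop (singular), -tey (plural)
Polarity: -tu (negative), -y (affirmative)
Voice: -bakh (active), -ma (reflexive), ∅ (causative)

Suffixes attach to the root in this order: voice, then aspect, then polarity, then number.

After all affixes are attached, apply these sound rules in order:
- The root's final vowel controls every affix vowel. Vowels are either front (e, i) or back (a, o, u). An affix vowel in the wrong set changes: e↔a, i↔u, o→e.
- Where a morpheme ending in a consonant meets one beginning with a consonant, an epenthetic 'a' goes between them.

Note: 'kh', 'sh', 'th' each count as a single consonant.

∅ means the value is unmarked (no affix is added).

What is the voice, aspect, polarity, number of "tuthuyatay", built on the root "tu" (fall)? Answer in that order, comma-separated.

causative, perfective, affirmative, plural

Segment: tu-thu-y-tey.
voice: ∅ → causative.
aspect: -thu/te → perfective.
polarity: -y → affirmative.
number: -tey → plural.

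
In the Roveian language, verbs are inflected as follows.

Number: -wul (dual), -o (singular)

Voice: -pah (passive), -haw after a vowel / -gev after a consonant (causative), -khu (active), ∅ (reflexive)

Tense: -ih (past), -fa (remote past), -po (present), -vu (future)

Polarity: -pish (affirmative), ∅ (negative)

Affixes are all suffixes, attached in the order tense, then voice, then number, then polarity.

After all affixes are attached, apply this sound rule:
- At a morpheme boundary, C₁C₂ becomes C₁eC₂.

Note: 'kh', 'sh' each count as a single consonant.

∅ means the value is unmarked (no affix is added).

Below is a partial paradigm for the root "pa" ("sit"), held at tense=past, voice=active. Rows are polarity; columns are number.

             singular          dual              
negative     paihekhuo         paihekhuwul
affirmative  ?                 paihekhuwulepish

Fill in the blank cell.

paihekhuopish

Attach tense past -ih → paih.
Attach voice active -khu → paihkhu.
Attach number singular -o → paihkhuo.
Attach polarity affirmative -pish → paihkhuopish.
Apply epenthesis: paihkhuopish → paihekhuopish.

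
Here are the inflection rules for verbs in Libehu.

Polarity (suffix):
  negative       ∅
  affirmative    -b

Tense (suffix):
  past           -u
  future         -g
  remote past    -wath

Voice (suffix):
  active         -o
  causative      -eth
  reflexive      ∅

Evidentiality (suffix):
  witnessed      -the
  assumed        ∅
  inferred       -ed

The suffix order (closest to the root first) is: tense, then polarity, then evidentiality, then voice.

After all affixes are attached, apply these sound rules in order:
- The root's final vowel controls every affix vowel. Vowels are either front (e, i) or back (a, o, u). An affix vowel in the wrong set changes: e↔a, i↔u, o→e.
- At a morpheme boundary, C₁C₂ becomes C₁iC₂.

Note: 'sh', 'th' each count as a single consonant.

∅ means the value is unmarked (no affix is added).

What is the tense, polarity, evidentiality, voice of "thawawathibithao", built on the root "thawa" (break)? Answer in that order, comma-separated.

remote past, affirmative, witnessed, active

Segment: thawa-wath-b-the-o.
tense: -wath → remote past.
polarity: -b → affirmative.
evidentiality: -the → witnessed.
voice: -o → active.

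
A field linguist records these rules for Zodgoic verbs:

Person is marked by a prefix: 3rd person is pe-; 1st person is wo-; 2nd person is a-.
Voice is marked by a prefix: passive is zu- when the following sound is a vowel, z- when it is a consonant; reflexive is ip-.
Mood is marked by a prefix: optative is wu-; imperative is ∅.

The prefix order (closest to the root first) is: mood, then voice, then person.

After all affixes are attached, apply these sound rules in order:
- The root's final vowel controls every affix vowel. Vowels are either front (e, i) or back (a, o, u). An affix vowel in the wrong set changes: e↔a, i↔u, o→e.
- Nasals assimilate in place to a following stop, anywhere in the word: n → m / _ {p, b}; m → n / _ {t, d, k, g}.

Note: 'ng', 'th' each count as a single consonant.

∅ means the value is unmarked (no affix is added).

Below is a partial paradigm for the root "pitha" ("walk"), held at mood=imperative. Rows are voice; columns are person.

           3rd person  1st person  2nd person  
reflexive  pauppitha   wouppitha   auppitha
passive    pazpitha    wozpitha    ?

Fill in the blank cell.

azpitha

mood = imperative: zero marking, form stays pitha.
Attach voice passive z- (before consonant 'p') → zpitha.
Attach person 2nd person a- → azpitha.
Vowel harmony: no change.
Nasal assimilation: no change.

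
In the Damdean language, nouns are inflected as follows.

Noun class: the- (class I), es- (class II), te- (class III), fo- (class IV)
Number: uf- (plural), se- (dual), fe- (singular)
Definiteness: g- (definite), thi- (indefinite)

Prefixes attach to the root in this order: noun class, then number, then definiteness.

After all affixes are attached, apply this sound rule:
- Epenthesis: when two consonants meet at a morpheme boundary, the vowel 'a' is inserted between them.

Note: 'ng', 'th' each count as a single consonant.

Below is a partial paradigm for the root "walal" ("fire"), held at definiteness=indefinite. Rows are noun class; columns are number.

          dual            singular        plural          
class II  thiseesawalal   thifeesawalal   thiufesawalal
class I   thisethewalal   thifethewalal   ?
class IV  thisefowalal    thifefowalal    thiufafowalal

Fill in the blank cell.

Attach noun class class I the- → thewalal.
Attach number plural uf- → ufthewalal.
Attach definiteness indefinite thi- → thiufthewalal.
Apply epenthesis: thiufthewalal → thiufathewalal.

thiufathewalal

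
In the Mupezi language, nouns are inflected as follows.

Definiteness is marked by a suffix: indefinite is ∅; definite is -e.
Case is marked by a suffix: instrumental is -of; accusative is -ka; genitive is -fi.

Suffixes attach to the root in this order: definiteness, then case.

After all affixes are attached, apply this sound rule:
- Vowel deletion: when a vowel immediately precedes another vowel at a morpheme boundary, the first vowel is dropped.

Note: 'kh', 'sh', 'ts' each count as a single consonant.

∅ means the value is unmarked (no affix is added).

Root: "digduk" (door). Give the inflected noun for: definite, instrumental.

Attach definiteness definite -e → digduke.
Attach case instrumental -of → digdukeof.
Apply vowel deletion: digdukeof → digdukof.

digdukof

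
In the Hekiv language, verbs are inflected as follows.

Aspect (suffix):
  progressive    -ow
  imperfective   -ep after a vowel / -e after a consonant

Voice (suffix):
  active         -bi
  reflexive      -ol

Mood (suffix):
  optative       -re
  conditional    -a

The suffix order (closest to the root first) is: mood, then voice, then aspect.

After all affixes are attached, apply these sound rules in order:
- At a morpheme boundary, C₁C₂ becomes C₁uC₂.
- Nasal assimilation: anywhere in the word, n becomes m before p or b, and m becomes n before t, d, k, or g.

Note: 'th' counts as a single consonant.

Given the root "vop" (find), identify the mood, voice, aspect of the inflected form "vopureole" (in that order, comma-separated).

optative, reflexive, imperfective

Segment: vop-re-ol-e.
mood: -re → optative.
voice: -ol → reflexive.
aspect: -ep/e → imperfective.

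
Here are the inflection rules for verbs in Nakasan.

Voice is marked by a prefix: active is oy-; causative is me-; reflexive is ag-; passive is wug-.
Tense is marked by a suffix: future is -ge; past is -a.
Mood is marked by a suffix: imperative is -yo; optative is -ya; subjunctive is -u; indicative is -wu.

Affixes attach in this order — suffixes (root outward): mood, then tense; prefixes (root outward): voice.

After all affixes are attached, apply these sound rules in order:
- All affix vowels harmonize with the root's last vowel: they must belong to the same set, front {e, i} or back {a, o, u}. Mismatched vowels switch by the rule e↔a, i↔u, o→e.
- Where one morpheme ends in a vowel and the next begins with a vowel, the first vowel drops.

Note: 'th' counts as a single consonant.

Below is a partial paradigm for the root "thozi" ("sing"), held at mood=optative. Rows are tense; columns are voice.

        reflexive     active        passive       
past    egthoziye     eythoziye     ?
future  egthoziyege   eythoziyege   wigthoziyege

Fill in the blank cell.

wigthoziye

Attach mood optative -ya → thoziya.
Attach tense past -a → thoziyaa.
Attach voice passive wug- → wugthoziyaa.
Apply vowel harmony: wugthoziyaa → wigthoziyee.
Apply vowel deletion: wigthoziyee → wigthoziye.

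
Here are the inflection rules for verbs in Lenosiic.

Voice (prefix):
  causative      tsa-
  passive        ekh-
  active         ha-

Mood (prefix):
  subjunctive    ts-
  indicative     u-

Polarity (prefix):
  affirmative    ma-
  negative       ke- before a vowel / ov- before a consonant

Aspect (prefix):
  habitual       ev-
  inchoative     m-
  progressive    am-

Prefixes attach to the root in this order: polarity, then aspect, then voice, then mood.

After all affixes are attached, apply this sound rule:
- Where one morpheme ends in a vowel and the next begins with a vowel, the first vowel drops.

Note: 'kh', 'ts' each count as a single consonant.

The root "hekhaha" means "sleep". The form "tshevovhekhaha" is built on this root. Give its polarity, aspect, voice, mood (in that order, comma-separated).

Segment: ts-ha-ev-ov-hekhaha.
polarity: ke/ov- → negative.
aspect: ev- → habitual.
voice: ha- → active.
mood: ts- → subjunctive.

negative, habitual, active, subjunctive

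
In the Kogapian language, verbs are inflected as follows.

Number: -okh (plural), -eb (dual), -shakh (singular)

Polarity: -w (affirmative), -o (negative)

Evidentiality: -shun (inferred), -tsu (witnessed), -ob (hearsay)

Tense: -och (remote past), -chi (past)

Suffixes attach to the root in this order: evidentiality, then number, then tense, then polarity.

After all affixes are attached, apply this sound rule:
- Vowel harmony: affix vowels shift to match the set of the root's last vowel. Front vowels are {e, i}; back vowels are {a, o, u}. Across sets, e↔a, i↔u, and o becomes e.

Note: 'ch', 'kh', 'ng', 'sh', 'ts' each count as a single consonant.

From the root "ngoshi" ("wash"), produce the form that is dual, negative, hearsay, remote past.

Attach evidentiality hearsay -ob → ngoshiob.
Attach number dual -eb → ngoshiobeb.
Attach tense remote past -och → ngoshiobeboch.
Attach polarity negative -o → ngoshiobebocho.
Apply vowel harmony: ngoshiobebocho → ngoshiebebeche.

ngoshiebebeche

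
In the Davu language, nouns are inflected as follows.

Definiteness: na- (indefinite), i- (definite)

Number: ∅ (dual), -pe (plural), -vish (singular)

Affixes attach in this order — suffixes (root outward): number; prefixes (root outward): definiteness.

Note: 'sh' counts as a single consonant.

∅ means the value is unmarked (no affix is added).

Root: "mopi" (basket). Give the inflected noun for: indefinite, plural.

Attach number plural -pe → mopipe.
Attach definiteness indefinite na- → namopipe.

namopipe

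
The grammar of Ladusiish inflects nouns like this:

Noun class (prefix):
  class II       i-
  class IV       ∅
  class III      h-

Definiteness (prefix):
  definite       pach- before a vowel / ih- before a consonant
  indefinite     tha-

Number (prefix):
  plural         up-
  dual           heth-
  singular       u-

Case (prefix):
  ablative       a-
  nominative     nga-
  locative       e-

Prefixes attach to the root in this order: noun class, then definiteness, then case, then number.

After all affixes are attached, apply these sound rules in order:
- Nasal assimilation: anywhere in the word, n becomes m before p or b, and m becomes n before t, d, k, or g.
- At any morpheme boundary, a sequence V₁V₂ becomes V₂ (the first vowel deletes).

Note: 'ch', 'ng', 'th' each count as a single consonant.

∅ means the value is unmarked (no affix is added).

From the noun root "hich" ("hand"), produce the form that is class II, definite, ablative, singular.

apachihich

Attach noun class class II i- → ihich.
Attach definiteness definite pach- (before vowel 'i') → pachihich.
Attach case ablative a- → apachihich.
Attach number singular u- → uapachihich.
Nasal assimilation: no change.
Apply vowel deletion: uapachihich → apachihich.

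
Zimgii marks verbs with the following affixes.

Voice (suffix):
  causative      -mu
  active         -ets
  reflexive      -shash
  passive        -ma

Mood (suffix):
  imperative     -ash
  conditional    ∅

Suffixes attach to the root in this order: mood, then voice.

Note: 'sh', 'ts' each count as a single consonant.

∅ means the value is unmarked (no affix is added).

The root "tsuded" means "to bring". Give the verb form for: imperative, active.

tsudedashets

Attach mood imperative -ash → tsudedash.
Attach voice active -ets → tsudedashets.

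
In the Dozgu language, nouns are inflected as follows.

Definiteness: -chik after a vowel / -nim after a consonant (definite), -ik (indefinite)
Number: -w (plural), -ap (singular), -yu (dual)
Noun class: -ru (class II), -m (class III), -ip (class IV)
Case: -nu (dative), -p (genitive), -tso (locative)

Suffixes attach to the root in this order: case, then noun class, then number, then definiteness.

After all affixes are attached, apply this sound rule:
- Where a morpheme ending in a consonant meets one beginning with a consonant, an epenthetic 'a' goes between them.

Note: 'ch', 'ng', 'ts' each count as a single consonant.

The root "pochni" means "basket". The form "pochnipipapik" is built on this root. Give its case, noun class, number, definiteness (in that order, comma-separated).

Segment: pochni-p-ip-ap-ik.
case: -p → genitive.
noun class: -ip → class IV.
number: -ap → singular.
definiteness: -ik → indefinite.

genitive, class IV, singular, indefinite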